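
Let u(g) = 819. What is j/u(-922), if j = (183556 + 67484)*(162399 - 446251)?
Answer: -23752735360/273 ≈ -8.7006e+7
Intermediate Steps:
j = -71258206080 (j = 251040*(-283852) = -71258206080)
j/u(-922) = -71258206080/819 = -71258206080*1/819 = -23752735360/273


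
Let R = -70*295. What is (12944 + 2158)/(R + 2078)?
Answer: -7551/9286 ≈ -0.81316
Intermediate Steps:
R = -20650
(12944 + 2158)/(R + 2078) = (12944 + 2158)/(-20650 + 2078) = 15102/(-18572) = 15102*(-1/18572) = -7551/9286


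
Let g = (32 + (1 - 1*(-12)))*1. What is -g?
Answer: -45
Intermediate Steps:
g = 45 (g = (32 + (1 + 12))*1 = (32 + 13)*1 = 45*1 = 45)
-g = -1*45 = -45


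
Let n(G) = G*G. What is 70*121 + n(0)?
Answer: 8470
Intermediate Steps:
n(G) = G**2
70*121 + n(0) = 70*121 + 0**2 = 8470 + 0 = 8470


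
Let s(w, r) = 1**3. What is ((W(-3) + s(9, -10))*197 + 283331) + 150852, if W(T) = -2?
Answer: 433986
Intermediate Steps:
s(w, r) = 1
((W(-3) + s(9, -10))*197 + 283331) + 150852 = ((-2 + 1)*197 + 283331) + 150852 = (-1*197 + 283331) + 150852 = (-197 + 283331) + 150852 = 283134 + 150852 = 433986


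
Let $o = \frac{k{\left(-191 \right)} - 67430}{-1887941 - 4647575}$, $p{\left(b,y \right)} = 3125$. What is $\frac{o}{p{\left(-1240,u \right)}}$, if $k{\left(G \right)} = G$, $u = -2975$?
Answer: $\frac{67621}{20423487500} \approx 3.3109 \cdot 10^{-6}$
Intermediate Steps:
$o = \frac{67621}{6535516}$ ($o = \frac{-191 - 67430}{-1887941 - 4647575} = - \frac{67621}{-6535516} = \left(-67621\right) \left(- \frac{1}{6535516}\right) = \frac{67621}{6535516} \approx 0.010347$)
$\frac{o}{p{\left(-1240,u \right)}} = \frac{67621}{6535516 \cdot 3125} = \frac{67621}{6535516} \cdot \frac{1}{3125} = \frac{67621}{20423487500}$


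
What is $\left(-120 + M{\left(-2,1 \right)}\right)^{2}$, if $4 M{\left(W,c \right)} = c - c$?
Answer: $14400$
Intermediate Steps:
$M{\left(W,c \right)} = 0$ ($M{\left(W,c \right)} = \frac{c - c}{4} = \frac{1}{4} \cdot 0 = 0$)
$\left(-120 + M{\left(-2,1 \right)}\right)^{2} = \left(-120 + 0\right)^{2} = \left(-120\right)^{2} = 14400$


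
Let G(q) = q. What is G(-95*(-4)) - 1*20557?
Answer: -20177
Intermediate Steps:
G(-95*(-4)) - 1*20557 = -95*(-4) - 1*20557 = 380 - 20557 = -20177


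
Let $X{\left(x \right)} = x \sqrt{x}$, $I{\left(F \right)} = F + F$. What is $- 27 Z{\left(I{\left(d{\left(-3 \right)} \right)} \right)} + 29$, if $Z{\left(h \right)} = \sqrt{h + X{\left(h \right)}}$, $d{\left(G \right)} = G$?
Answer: $29 - 27 \sqrt{-6 - 6 i \sqrt{6}} \approx -30.994 + 89.293 i$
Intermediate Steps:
$I{\left(F \right)} = 2 F$
$X{\left(x \right)} = x^{\frac{3}{2}}$
$Z{\left(h \right)} = \sqrt{h + h^{\frac{3}{2}}}$
$- 27 Z{\left(I{\left(d{\left(-3 \right)} \right)} \right)} + 29 = - 27 \sqrt{2 \left(-3\right) + \left(2 \left(-3\right)\right)^{\frac{3}{2}}} + 29 = - 27 \sqrt{-6 + \left(-6\right)^{\frac{3}{2}}} + 29 = - 27 \sqrt{-6 - 6 i \sqrt{6}} + 29 = 29 - 27 \sqrt{-6 - 6 i \sqrt{6}}$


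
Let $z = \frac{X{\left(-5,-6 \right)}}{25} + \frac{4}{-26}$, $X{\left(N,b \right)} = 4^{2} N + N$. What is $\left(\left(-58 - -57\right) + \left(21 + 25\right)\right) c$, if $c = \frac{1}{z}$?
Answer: $- \frac{975}{77} \approx -12.662$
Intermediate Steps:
$X{\left(N,b \right)} = 17 N$ ($X{\left(N,b \right)} = 16 N + N = 17 N$)
$z = - \frac{231}{65}$ ($z = \frac{17 \left(-5\right)}{25} + \frac{4}{-26} = \left(-85\right) \frac{1}{25} + 4 \left(- \frac{1}{26}\right) = - \frac{17}{5} - \frac{2}{13} = - \frac{231}{65} \approx -3.5538$)
$c = - \frac{65}{231}$ ($c = \frac{1}{- \frac{231}{65}} = - \frac{65}{231} \approx -0.28139$)
$\left(\left(-58 - -57\right) + \left(21 + 25\right)\right) c = \left(\left(-58 - -57\right) + \left(21 + 25\right)\right) \left(- \frac{65}{231}\right) = \left(\left(-58 + 57\right) + 46\right) \left(- \frac{65}{231}\right) = \left(-1 + 46\right) \left(- \frac{65}{231}\right) = 45 \left(- \frac{65}{231}\right) = - \frac{975}{77}$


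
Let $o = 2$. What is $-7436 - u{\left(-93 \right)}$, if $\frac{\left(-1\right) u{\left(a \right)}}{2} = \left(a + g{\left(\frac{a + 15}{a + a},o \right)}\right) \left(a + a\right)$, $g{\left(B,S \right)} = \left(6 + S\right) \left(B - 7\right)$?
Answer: $46744$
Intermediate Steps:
$g{\left(B,S \right)} = \left(-7 + B\right) \left(6 + S\right)$ ($g{\left(B,S \right)} = \left(6 + S\right) \left(-7 + B\right) = \left(-7 + B\right) \left(6 + S\right)$)
$u{\left(a \right)} = - 4 a \left(-56 + a + \frac{4 \left(15 + a\right)}{a}\right)$ ($u{\left(a \right)} = - 2 \left(a + \left(-42 - 14 + 6 \frac{a + 15}{a + a} + \frac{a + 15}{a + a} 2\right)\right) \left(a + a\right) = - 2 \left(a + \left(-42 - 14 + 6 \frac{15 + a}{2 a} + \frac{15 + a}{2 a} 2\right)\right) 2 a = - 2 \left(a + \left(-42 - 14 + \frac{3 \left(15 + a\right)}{a} + \frac{15 + a}{a}\right)\right) 2 a = - 2 \left(a - \left(56 - \frac{4 \left(15 + a\right)}{a}\right)\right) 2 a = - 2 \left(-56 + a + \frac{4 \left(15 + a\right)}{a}\right) 2 a = - 2 \cdot 2 a \left(-56 + a + \frac{4 \left(15 + a\right)}{a}\right) = - 4 a \left(-56 + a + \frac{4 \left(15 + a\right)}{a}\right)$)
$-7436 - u{\left(-93 \right)} = -7436 - \left(-240 - 4 \left(-93\right)^{2} + 208 \left(-93\right)\right) = -7436 - \left(-240 - 34596 - 19344\right) = -7436 - -54180 = -7436 + 54180 = 46744$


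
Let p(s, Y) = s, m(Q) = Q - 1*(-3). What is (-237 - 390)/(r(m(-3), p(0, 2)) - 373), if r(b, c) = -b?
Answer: 627/373 ≈ 1.6810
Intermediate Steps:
m(Q) = 3 + Q (m(Q) = Q + 3 = 3 + Q)
(-237 - 390)/(r(m(-3), p(0, 2)) - 373) = (-237 - 390)/(-(3 - 3) - 373) = -627/(-1*0 - 373) = -627/(0 - 373) = -627/(-373) = -627*(-1/373) = 627/373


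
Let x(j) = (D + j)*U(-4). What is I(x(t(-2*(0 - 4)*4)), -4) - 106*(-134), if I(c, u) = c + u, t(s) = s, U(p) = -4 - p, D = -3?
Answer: 14200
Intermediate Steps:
x(j) = 0 (x(j) = (-3 + j)*(-4 - 1*(-4)) = (-3 + j)*(-4 + 4) = (-3 + j)*0 = 0)
I(x(t(-2*(0 - 4)*4)), -4) - 106*(-134) = (0 - 4) - 106*(-134) = -4 + 14204 = 14200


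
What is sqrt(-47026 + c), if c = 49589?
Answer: sqrt(2563) ≈ 50.626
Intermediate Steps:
sqrt(-47026 + c) = sqrt(-47026 + 49589) = sqrt(2563)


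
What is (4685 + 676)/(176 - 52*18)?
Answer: -5361/760 ≈ -7.0539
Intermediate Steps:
(4685 + 676)/(176 - 52*18) = 5361/(176 - 936) = 5361/(-760) = 5361*(-1/760) = -5361/760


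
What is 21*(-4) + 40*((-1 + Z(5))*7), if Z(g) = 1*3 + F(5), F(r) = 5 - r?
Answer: 476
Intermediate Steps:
Z(g) = 3 (Z(g) = 1*3 + (5 - 1*5) = 3 + (5 - 5) = 3 + 0 = 3)
21*(-4) + 40*((-1 + Z(5))*7) = 21*(-4) + 40*((-1 + 3)*7) = -84 + 40*(2*7) = -84 + 40*14 = -84 + 560 = 476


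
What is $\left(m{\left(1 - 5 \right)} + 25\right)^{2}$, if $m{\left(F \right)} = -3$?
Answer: $484$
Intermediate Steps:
$\left(m{\left(1 - 5 \right)} + 25\right)^{2} = \left(-3 + 25\right)^{2} = 22^{2} = 484$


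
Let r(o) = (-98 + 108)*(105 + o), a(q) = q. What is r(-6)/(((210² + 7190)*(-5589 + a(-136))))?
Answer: -99/29363525 ≈ -3.3715e-6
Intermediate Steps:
r(o) = 1050 + 10*o (r(o) = 10*(105 + o) = 1050 + 10*o)
r(-6)/(((210² + 7190)*(-5589 + a(-136)))) = (1050 + 10*(-6))/(((210² + 7190)*(-5589 - 136))) = (1050 - 60)/(((44100 + 7190)*(-5725))) = 990/((51290*(-5725))) = 990/(-293635250) = 990*(-1/293635250) = -99/29363525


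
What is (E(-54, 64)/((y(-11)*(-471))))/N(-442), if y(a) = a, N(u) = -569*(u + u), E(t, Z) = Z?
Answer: 16/651505569 ≈ 2.4558e-8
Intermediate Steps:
N(u) = -1138*u
(E(-54, 64)/((y(-11)*(-471))))/N(-442) = (64/((-11*(-471))))/((-1138*(-442))) = (64/5181)/502996 = (64*(1/5181))*(1/502996) = (64/5181)*(1/502996) = 16/651505569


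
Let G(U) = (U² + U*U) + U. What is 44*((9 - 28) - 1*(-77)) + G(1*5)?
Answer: 2607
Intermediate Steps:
G(U) = U + 2*U² (G(U) = (U² + U²) + U = 2*U² + U = U + 2*U²)
44*((9 - 28) - 1*(-77)) + G(1*5) = 44*((9 - 28) - 1*(-77)) + (1*5)*(1 + 2*(1*5)) = 44*(-19 + 77) + 5*(1 + 2*5) = 44*58 + 5*(1 + 10) = 2552 + 5*11 = 2552 + 55 = 2607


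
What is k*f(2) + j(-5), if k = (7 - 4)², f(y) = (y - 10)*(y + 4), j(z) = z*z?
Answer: -407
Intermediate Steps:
j(z) = z²
f(y) = (-10 + y)*(4 + y)
k = 9 (k = 3² = 9)
k*f(2) + j(-5) = 9*(-40 + 2² - 6*2) + (-5)² = 9*(-40 + 4 - 12) + 25 = 9*(-48) + 25 = -432 + 25 = -407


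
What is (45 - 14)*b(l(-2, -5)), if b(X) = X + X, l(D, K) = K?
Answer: -310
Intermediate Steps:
b(X) = 2*X
(45 - 14)*b(l(-2, -5)) = (45 - 14)*(2*(-5)) = 31*(-10) = -310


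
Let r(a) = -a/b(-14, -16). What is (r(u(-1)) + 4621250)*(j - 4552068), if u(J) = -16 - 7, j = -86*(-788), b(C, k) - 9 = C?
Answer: -20723050747220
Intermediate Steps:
b(C, k) = 9 + C
j = 67768
u(J) = -23
r(a) = a/5 (r(a) = -a/(9 - 14) = -a/(-5) = -a*(-1)/5 = -(-1)*a/5 = a/5)
(r(u(-1)) + 4621250)*(j - 4552068) = ((1/5)*(-23) + 4621250)*(67768 - 4552068) = (-23/5 + 4621250)*(-4484300) = (23106227/5)*(-4484300) = -20723050747220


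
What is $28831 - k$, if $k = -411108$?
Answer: $439939$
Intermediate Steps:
$28831 - k = 28831 - -411108 = 28831 + 411108 = 439939$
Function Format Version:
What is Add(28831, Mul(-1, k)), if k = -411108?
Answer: 439939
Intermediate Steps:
Add(28831, Mul(-1, k)) = Add(28831, Mul(-1, -411108)) = Add(28831, 411108) = 439939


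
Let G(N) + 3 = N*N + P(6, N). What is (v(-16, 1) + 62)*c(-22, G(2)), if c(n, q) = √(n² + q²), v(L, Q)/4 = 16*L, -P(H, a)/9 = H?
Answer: -962*√3293 ≈ -55204.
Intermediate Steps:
P(H, a) = -9*H
G(N) = -57 + N² (G(N) = -3 + (N*N - 9*6) = -3 + (N² - 54) = -3 + (-54 + N²) = -57 + N²)
v(L, Q) = 64*L (v(L, Q) = 4*(16*L) = 64*L)
(v(-16, 1) + 62)*c(-22, G(2)) = (64*(-16) + 62)*√((-22)² + (-57 + 2²)²) = (-1024 + 62)*√(484 + (-57 + 4)²) = -962*√(484 + (-53)²) = -962*√(484 + 2809) = -962*√3293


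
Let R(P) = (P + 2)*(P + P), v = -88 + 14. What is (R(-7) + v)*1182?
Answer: -4728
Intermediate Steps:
v = -74
R(P) = 2*P*(2 + P) (R(P) = (2 + P)*(2*P) = 2*P*(2 + P))
(R(-7) + v)*1182 = (2*(-7)*(2 - 7) - 74)*1182 = (2*(-7)*(-5) - 74)*1182 = (70 - 74)*1182 = -4*1182 = -4728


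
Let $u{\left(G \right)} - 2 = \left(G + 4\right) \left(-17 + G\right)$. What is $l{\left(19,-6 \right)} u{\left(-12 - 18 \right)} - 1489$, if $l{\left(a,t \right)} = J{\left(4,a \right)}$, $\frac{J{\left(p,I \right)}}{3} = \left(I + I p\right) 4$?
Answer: $1393871$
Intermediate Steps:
$J{\left(p,I \right)} = 12 I + 12 I p$ ($J{\left(p,I \right)} = 3 \left(I + I p\right) 4 = 3 \left(4 I + 4 I p\right) = 12 I + 12 I p$)
$l{\left(a,t \right)} = 60 a$ ($l{\left(a,t \right)} = 12 a \left(1 + 4\right) = 12 a 5 = 60 a$)
$u{\left(G \right)} = 2 + \left(-17 + G\right) \left(4 + G\right)$ ($u{\left(G \right)} = 2 + \left(G + 4\right) \left(-17 + G\right) = 2 + \left(4 + G\right) \left(-17 + G\right) = 2 + \left(-17 + G\right) \left(4 + G\right)$)
$l{\left(19,-6 \right)} u{\left(-12 - 18 \right)} - 1489 = 60 \cdot 19 \left(-66 + \left(-12 - 18\right)^{2} - 13 \left(-12 - 18\right)\right) - 1489 = 1140 \left(-66 + \left(-12 - 18\right)^{2} - 13 \left(-12 - 18\right)\right) - 1489 = 1140 \left(-66 + \left(-30\right)^{2} - -390\right) - 1489 = 1140 \left(-66 + 900 + 390\right) - 1489 = 1140 \cdot 1224 - 1489 = 1395360 - 1489 = 1393871$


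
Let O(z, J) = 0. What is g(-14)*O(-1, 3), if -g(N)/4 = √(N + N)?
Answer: 0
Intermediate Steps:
g(N) = -4*√2*√N (g(N) = -4*√(N + N) = -4*√2*√N)
g(-14)*O(-1, 3) = -4*√2*√(-14)*0 = -4*√2*I*√14*0 = -8*I*√7*0 = 0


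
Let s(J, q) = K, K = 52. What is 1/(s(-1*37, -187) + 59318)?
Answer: 1/59370 ≈ 1.6844e-5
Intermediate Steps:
s(J, q) = 52
1/(s(-1*37, -187) + 59318) = 1/(52 + 59318) = 1/59370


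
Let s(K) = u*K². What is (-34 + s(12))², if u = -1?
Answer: 31684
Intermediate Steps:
s(K) = -K²
(-34 + s(12))² = (-34 - 1*12²)² = (-34 - 1*144)² = (-34 - 144)² = (-178)² = 31684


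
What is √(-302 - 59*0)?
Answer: I*√302 ≈ 17.378*I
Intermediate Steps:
√(-302 - 59*0) = √(-302 + 0) = √(-302) = I*√302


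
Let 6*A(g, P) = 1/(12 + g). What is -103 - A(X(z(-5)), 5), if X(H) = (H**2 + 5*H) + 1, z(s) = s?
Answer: -8035/78 ≈ -103.01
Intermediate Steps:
X(H) = 1 + H**2 + 5*H
A(g, P) = 1/(6*(12 + g))
-103 - A(X(z(-5)), 5) = -103 - 1/(6*(12 + (1 + (-5)**2 + 5*(-5)))) = -103 - 1/(6*(12 + (1 + 25 - 25))) = -103 - 1/(6*(12 + 1)) = -103 - 1/(6*13) = -103 - 1*1/78 = -103 - 1/78 = -8035/78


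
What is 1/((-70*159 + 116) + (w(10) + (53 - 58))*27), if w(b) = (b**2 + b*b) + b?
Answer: -1/5479 ≈ -0.00018252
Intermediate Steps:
w(b) = b + 2*b**2 (w(b) = (b**2 + b**2) + b = 2*b**2 + b = b + 2*b**2)
1/((-70*159 + 116) + (w(10) + (53 - 58))*27) = 1/((-70*159 + 116) + (10*(1 + 2*10) + (53 - 58))*27) = 1/((-11130 + 116) + (10*(1 + 20) - 5)*27) = 1/(-11014 + (10*21 - 5)*27) = 1/(-11014 + (210 - 5)*27) = 1/(-11014 + 205*27) = 1/(-11014 + 5535) = 1/(-5479) = -1/5479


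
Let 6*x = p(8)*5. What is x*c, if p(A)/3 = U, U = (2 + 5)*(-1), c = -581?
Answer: 20335/2 ≈ 10168.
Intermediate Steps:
U = -7 (U = 7*(-1) = -7)
p(A) = -21 (p(A) = 3*(-7) = -21)
x = -35/2 (x = (-21*5)/6 = (⅙)*(-105) = -35/2 ≈ -17.500)
x*c = -35/2*(-581) = 20335/2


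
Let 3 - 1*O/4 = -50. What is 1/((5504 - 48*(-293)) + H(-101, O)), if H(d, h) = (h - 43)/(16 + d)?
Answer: 85/1663111 ≈ 5.1109e-5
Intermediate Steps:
O = 212 (O = 12 - 4*(-50) = 12 + 200 = 212)
H(d, h) = (-43 + h)/(16 + d)
1/((5504 - 48*(-293)) + H(-101, O)) = 1/((5504 - 48*(-293)) + (-43 + 212)/(16 - 101)) = 1/((5504 - 1*(-14064)) + 169/(-85)) = 1/((5504 + 14064) - 1/85*169) = 1/(19568 - 169/85) = 1/(1663111/85) = 85/1663111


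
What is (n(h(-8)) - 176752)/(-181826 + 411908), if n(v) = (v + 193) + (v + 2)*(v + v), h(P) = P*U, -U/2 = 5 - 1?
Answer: -168047/230082 ≈ -0.73038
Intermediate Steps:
U = -8 (U = -2*(5 - 1) = -2*4 = -8)
h(P) = -8*P (h(P) = P*(-8) = -8*P)
n(v) = 193 + v + 2*v*(2 + v) (n(v) = (193 + v) + (2 + v)*(2*v) = (193 + v) + 2*v*(2 + v) = 193 + v + 2*v*(2 + v))
(n(h(-8)) - 176752)/(-181826 + 411908) = ((193 + 2*(-8*(-8))² + 5*(-8*(-8))) - 176752)/(-181826 + 411908) = ((193 + 2*64² + 5*64) - 176752)/230082 = ((193 + 2*4096 + 320) - 176752)*(1/230082) = ((193 + 8192 + 320) - 176752)*(1/230082) = (8705 - 176752)*(1/230082) = -168047*1/230082 = -168047/230082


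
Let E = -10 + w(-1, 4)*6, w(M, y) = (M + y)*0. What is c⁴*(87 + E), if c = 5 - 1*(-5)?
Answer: 770000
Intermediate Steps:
c = 10 (c = 5 + 5 = 10)
w(M, y) = 0
E = -10 (E = -10 + 0*6 = -10 + 0 = -10)
c⁴*(87 + E) = 10⁴*(87 - 10) = 10000*77 = 770000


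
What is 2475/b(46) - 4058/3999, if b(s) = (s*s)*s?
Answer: -385091963/389246664 ≈ -0.98933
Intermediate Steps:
b(s) = s³ (b(s) = s²*s = s³)
2475/b(46) - 4058/3999 = 2475/(46³) - 4058/3999 = 2475/97336 - 4058*1/3999 = 2475*(1/97336) - 4058/3999 = 2475/97336 - 4058/3999 = -385091963/389246664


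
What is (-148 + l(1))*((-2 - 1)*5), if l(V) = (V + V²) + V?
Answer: 2175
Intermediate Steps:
l(V) = V² + 2*V
(-148 + l(1))*((-2 - 1)*5) = (-148 + 1*(2 + 1))*((-2 - 1)*5) = (-148 + 1*3)*(-3*5) = (-148 + 3)*(-15) = -145*(-15) = 2175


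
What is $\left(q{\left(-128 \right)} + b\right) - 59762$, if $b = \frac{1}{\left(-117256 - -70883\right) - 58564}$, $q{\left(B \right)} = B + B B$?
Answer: $- \frac{4565389123}{104937} \approx -43506.0$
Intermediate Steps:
$q{\left(B \right)} = B + B^{2}$
$b = - \frac{1}{104937}$ ($b = \frac{1}{\left(-117256 + 70883\right) - 58564} = \frac{1}{-46373 - 58564} = \frac{1}{-104937} = - \frac{1}{104937} \approx -9.5295 \cdot 10^{-6}$)
$\left(q{\left(-128 \right)} + b\right) - 59762 = \left(- 128 \left(1 - 128\right) - \frac{1}{104937}\right) - 59762 = \left(\left(-128\right) \left(-127\right) - \frac{1}{104937}\right) - 59762 = \left(16256 - \frac{1}{104937}\right) - 59762 = \frac{1705855871}{104937} - 59762 = - \frac{4565389123}{104937}$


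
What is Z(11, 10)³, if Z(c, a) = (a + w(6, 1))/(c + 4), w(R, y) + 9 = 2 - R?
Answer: -1/125 ≈ -0.0080000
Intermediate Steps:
w(R, y) = -7 - R (w(R, y) = -9 + (2 - R) = -7 - R)
Z(c, a) = (-13 + a)/(4 + c) (Z(c, a) = (a + (-7 - 1*6))/(c + 4) = (a + (-7 - 6))/(4 + c) = (a - 13)/(4 + c) = (-13 + a)/(4 + c))
Z(11, 10)³ = ((-13 + 10)/(4 + 11))³ = (-3/15)³ = ((1/15)*(-3))³ = (-⅕)³ = -1/125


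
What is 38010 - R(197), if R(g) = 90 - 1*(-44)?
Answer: 37876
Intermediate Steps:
R(g) = 134 (R(g) = 90 + 44 = 134)
38010 - R(197) = 38010 - 1*134 = 38010 - 134 = 37876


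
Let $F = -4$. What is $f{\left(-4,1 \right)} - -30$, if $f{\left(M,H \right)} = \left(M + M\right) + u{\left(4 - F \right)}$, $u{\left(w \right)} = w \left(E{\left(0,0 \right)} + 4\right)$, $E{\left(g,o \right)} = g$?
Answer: $54$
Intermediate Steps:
$u{\left(w \right)} = 4 w$ ($u{\left(w \right)} = w \left(0 + 4\right) = w 4 = 4 w$)
$f{\left(M,H \right)} = 32 + 2 M$ ($f{\left(M,H \right)} = \left(M + M\right) + 4 \left(4 - -4\right) = 2 M + 4 \left(4 + 4\right) = 2 M + 4 \cdot 8 = 2 M + 32 = 32 + 2 M$)
$f{\left(-4,1 \right)} - -30 = \left(32 + 2 \left(-4\right)\right) - -30 = \left(32 - 8\right) + 30 = 24 + 30 = 54$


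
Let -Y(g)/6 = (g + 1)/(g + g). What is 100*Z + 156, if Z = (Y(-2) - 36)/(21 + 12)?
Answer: 466/11 ≈ 42.364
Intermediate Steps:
Y(g) = -3*(1 + g)/g (Y(g) = -6*(g + 1)/(g + g) = -6*(1 + g)/(2*g) = -6*(1 + g)*1/(2*g) = -3*(1 + g)/g)
Z = -25/22 (Z = ((-3 - 3/(-2)) - 36)/(21 + 12) = ((-3 - 3*(-½)) - 36)/33 = ((-3 + 3/2) - 36)*(1/33) = (-3/2 - 36)*(1/33) = -75/2*1/33 = -25/22 ≈ -1.1364)
100*Z + 156 = 100*(-25/22) + 156 = -1250/11 + 156 = 466/11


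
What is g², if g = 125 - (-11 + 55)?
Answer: 6561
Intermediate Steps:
g = 81 (g = 125 - 1*44 = 125 - 44 = 81)
g² = 81² = 6561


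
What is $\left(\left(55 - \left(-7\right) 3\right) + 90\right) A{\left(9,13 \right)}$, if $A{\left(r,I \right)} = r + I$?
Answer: $3652$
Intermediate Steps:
$A{\left(r,I \right)} = I + r$
$\left(\left(55 - \left(-7\right) 3\right) + 90\right) A{\left(9,13 \right)} = \left(\left(55 - \left(-7\right) 3\right) + 90\right) \left(13 + 9\right) = \left(\left(55 - -21\right) + 90\right) 22 = \left(\left(55 + 21\right) + 90\right) 22 = \left(76 + 90\right) 22 = 166 \cdot 22 = 3652$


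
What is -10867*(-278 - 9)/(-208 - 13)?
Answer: -3118829/221 ≈ -14112.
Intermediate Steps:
-10867*(-278 - 9)/(-208 - 13) = -(-3118829)/(-221) = -(-3118829)*(-1)/221 = -10867*287/221 = -3118829/221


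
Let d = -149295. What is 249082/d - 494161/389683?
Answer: -170838787501/58177723485 ≈ -2.9365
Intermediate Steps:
249082/d - 494161/389683 = 249082/(-149295) - 494161/389683 = 249082*(-1/149295) - 494161*1/389683 = -249082/149295 - 494161/389683 = -170838787501/58177723485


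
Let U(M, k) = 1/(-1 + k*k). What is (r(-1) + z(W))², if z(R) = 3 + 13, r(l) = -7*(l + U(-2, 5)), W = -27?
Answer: 297025/576 ≈ 515.67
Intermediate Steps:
U(M, k) = 1/(-1 + k²)
r(l) = -7/24 - 7*l (r(l) = -7*(l + 1/(-1 + 5²)) = -7*(l + 1/(-1 + 25)) = -7*(l + 1/24) = -7*(1/24 + l) = -7/24 - 7*l)
z(R) = 16
(r(-1) + z(W))² = ((-7/24 - 7*(-1)) + 16)² = ((-7/24 + 7) + 16)² = (161/24 + 16)² = (545/24)² = 297025/576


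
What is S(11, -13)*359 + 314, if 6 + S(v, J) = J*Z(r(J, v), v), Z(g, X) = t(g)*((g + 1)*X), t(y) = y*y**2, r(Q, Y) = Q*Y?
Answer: -21317042097618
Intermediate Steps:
t(y) = y**3
Z(g, X) = X*g**3*(1 + g) (Z(g, X) = g**3*((g + 1)*X) = g**3*((1 + g)*X) = g**3*(X*(1 + g)) = X*g**3*(1 + g))
S(v, J) = -6 + J**4*v**4*(1 + J*v) (S(v, J) = -6 + J*(v*(J*v)**3*(1 + J*v)) = -6 + J*(v*(J**3*v**3)*(1 + J*v)) = -6 + J*(J**3*v**4*(1 + J*v)) = -6 + J**4*v**4*(1 + J*v))
S(11, -13)*359 + 314 = (-6 + (-13)**4*11**4*(1 - 13*11))*359 + 314 = (-6 + 28561*14641*(1 - 143))*359 + 314 = (-6 + 28561*14641*(-142))*359 + 314 = (-6 - 59378947342)*359 + 314 = -59378947348*359 + 314 = -21317042097932 + 314 = -21317042097618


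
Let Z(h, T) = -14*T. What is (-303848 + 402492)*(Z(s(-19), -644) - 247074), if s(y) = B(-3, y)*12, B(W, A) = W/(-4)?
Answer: -23482993352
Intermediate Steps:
B(W, A) = -W/4 (B(W, A) = W*(-¼) = -W/4)
s(y) = 9 (s(y) = -¼*(-3)*12 = (¾)*12 = 9)
(-303848 + 402492)*(Z(s(-19), -644) - 247074) = (-303848 + 402492)*(-14*(-644) - 247074) = 98644*(9016 - 247074) = 98644*(-238058) = -23482993352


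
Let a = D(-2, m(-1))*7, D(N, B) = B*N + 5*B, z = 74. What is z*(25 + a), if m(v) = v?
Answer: 296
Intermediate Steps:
D(N, B) = 5*B + B*N
a = -21 (a = -(5 - 2)*7 = -1*3*7 = -3*7 = -21)
z*(25 + a) = 74*(25 - 21) = 74*4 = 296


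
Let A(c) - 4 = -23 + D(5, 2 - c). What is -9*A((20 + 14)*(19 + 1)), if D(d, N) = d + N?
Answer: 6228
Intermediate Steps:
D(d, N) = N + d
A(c) = -12 - c (A(c) = 4 + (-23 + ((2 - c) + 5)) = 4 + (-23 + (7 - c)) = 4 + (-16 - c) = -12 - c)
-9*A((20 + 14)*(19 + 1)) = -9*(-12 - (20 + 14)*(19 + 1)) = -9*(-12 - 34*20) = -9*(-12 - 1*680) = -9*(-12 - 680) = -9*(-692) = 6228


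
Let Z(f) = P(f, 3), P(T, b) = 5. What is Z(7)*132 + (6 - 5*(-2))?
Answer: 676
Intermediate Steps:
Z(f) = 5
Z(7)*132 + (6 - 5*(-2)) = 5*132 + (6 - 5*(-2)) = 660 + (6 + 10) = 660 + 16 = 676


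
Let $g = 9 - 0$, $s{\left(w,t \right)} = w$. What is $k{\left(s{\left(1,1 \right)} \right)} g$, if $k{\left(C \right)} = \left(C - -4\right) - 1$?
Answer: $36$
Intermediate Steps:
$k{\left(C \right)} = 3 + C$ ($k{\left(C \right)} = \left(C + 4\right) - 1 = \left(4 + C\right) - 1 = 3 + C$)
$g = 9$ ($g = 9 + 0 = 9$)
$k{\left(s{\left(1,1 \right)} \right)} g = \left(3 + 1\right) 9 = 4 \cdot 9 = 36$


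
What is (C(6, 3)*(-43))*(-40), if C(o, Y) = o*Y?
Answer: 30960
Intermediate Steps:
C(o, Y) = Y*o
(C(6, 3)*(-43))*(-40) = ((3*6)*(-43))*(-40) = (18*(-43))*(-40) = -774*(-40) = 30960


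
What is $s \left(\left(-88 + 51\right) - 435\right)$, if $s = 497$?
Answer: $-234584$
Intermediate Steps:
$s \left(\left(-88 + 51\right) - 435\right) = 497 \left(\left(-88 + 51\right) - 435\right) = 497 \left(-37 - 435\right) = 497 \left(-472\right) = -234584$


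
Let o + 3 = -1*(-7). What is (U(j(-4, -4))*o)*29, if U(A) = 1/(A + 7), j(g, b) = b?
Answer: 116/3 ≈ 38.667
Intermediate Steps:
U(A) = 1/(7 + A)
o = 4 (o = -3 - 1*(-7) = -3 + 7 = 4)
(U(j(-4, -4))*o)*29 = (4/(7 - 4))*29 = (4/3)*29 = 116/3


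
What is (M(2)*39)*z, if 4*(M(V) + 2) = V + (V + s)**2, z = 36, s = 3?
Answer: 6669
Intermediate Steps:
M(V) = -2 + V/4 + (3 + V)**2/4 (M(V) = -2 + (V + (V + 3)**2)/4 = -2 + (V + (3 + V)**2)/4 = -2 + (V/4 + (3 + V)**2/4) = -2 + V/4 + (3 + V)**2/4)
(M(2)*39)*z = ((-2 + (1/4)*2 + (3 + 2)**2/4)*39)*36 = ((-2 + 1/2 + (1/4)*5**2)*39)*36 = ((-2 + 1/2 + (1/4)*25)*39)*36 = ((-2 + 1/2 + 25/4)*39)*36 = ((19/4)*39)*36 = (741/4)*36 = 6669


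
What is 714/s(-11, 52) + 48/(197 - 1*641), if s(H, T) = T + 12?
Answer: 13081/1184 ≈ 11.048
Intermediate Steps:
s(H, T) = 12 + T
714/s(-11, 52) + 48/(197 - 1*641) = 714/(12 + 52) + 48/(197 - 1*641) = 714/64 + 48/(197 - 641) = 714*(1/64) + 48/(-444) = 357/32 + 48*(-1/444) = 357/32 - 4/37 = 13081/1184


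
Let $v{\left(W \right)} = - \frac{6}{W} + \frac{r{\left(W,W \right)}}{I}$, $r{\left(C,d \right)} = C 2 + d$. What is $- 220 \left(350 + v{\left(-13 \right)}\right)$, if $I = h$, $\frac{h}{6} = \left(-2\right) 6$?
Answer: $- \frac{6023215}{78} \approx -77221.0$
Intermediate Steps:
$h = -72$ ($h = 6 \left(\left(-2\right) 6\right) = 6 \left(-12\right) = -72$)
$I = -72$
$r{\left(C,d \right)} = d + 2 C$ ($r{\left(C,d \right)} = 2 C + d = d + 2 C$)
$v{\left(W \right)} = - \frac{6}{W} - \frac{W}{24}$ ($v{\left(W \right)} = - \frac{6}{W} + \frac{W + 2 W}{-72} = - \frac{6}{W} + 3 W \left(- \frac{1}{72}\right) = - \frac{6}{W} - \frac{W}{24}$)
$- 220 \left(350 + v{\left(-13 \right)}\right) = - 220 \left(350 - \left(- \frac{13}{24} + \frac{6}{-13}\right)\right) = - 220 \left(350 + \left(\left(-6\right) \left(- \frac{1}{13}\right) + \frac{13}{24}\right)\right) = - 220 \left(350 + \left(\frac{6}{13} + \frac{13}{24}\right)\right) = - 220 \left(350 + \frac{313}{312}\right) = \left(-220\right) \frac{109513}{312} = - \frac{6023215}{78}$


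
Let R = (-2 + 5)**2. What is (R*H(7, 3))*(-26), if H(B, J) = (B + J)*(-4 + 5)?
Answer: -2340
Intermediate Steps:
R = 9 (R = 3**2 = 9)
H(B, J) = B + J (H(B, J) = (B + J)*1 = B + J)
(R*H(7, 3))*(-26) = (9*(7 + 3))*(-26) = (9*10)*(-26) = 90*(-26) = -2340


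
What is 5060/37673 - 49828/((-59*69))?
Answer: 1897769504/153366783 ≈ 12.374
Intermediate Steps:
5060/37673 - 49828/((-59*69)) = 5060*(1/37673) - 49828/(-4071) = 5060/37673 - 49828*(-1/4071) = 5060/37673 + 49828/4071 = 1897769504/153366783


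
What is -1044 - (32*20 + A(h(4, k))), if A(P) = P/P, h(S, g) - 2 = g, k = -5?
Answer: -1685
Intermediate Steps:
h(S, g) = 2 + g
A(P) = 1
-1044 - (32*20 + A(h(4, k))) = -1044 - (32*20 + 1) = -1044 - (640 + 1) = -1044 - 1*641 = -1044 - 641 = -1685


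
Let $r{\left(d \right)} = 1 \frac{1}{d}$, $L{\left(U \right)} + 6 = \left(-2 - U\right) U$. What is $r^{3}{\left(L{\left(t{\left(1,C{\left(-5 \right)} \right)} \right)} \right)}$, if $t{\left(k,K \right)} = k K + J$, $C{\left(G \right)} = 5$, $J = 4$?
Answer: $- \frac{1}{1157625} \approx -8.6384 \cdot 10^{-7}$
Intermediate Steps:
$t{\left(k,K \right)} = 4 + K k$ ($t{\left(k,K \right)} = k K + 4 = K k + 4 = 4 + K k$)
$L{\left(U \right)} = -6 + U \left(-2 - U\right)$ ($L{\left(U \right)} = -6 + \left(-2 - U\right) U = -6 + U \left(-2 - U\right)$)
$r{\left(d \right)} = \frac{1}{d}$
$r^{3}{\left(L{\left(t{\left(1,C{\left(-5 \right)} \right)} \right)} \right)} = \left(\frac{1}{-6 - \left(4 + 5 \cdot 1\right)^{2} - 2 \left(4 + 5 \cdot 1\right)}\right)^{3} = \left(\frac{1}{-6 - \left(4 + 5\right)^{2} - 2 \left(4 + 5\right)}\right)^{3} = \left(\frac{1}{-6 - 9^{2} - 18}\right)^{3} = \left(\frac{1}{-6 - 81 - 18}\right)^{3} = \left(\frac{1}{-105}\right)^{3} = \left(- \frac{1}{105}\right)^{3} = - \frac{1}{1157625}$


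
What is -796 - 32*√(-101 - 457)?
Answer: -796 - 96*I*√62 ≈ -796.0 - 755.9*I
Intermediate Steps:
-796 - 32*√(-101 - 457) = -796 - 96*I*√62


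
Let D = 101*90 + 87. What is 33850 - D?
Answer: 24673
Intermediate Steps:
D = 9177 (D = 9090 + 87 = 9177)
33850 - D = 33850 - 1*9177 = 33850 - 9177 = 24673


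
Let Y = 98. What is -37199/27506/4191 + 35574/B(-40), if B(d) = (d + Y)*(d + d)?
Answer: -1025264895541/133722069360 ≈ -7.6671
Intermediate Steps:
B(d) = 2*d*(98 + d) (B(d) = (d + 98)*(d + d) = (98 + d)*(2*d) = 2*d*(98 + d))
-37199/27506/4191 + 35574/B(-40) = -37199/27506/4191 + 35574/((2*(-40)*(98 - 40))) = -37199*1/27506*(1/4191) + 35574/((2*(-40)*58)) = -37199/27506*1/4191 + 35574/(-4640) = -37199/115277646 + 35574*(-1/4640) = -37199/115277646 - 17787/2320 = -1025264895541/133722069360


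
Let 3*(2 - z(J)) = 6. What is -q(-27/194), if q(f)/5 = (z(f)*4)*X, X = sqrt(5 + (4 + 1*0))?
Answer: 0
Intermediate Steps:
z(J) = 0 (z(J) = 2 - 1/3*6 = 2 - 2 = 0)
X = 3 (X = sqrt(5 + (4 + 0)) = sqrt(5 + 4) = sqrt(9) = 3)
q(f) = 0 (q(f) = 5*((0*4)*3) = 5*(0*3) = 5*0 = 0)
-q(-27/194) = -1*0 = 0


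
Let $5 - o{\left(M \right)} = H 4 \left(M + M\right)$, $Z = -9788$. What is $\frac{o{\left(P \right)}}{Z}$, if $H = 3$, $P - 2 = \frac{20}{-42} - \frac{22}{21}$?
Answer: $\frac{45}{68516} \approx 0.00065678$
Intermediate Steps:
$P = \frac{10}{21}$ ($P = 2 + \left(\frac{20}{-42} - \frac{22}{21}\right) = 2 + \left(20 \left(- \frac{1}{42}\right) - \frac{22}{21}\right) = 2 - \frac{32}{21} = \frac{10}{21} \approx 0.47619$)
$o{\left(M \right)} = 5 - 24 M$ ($o{\left(M \right)} = 5 - 3 \cdot 4 \left(M + M\right) = 5 - 12 \cdot 2 M = 5 - 24 M$)
$\frac{o{\left(P \right)}}{Z} = \frac{5 - \frac{80}{7}}{-9788} = \left(5 - \frac{80}{7}\right) \left(- \frac{1}{9788}\right) = \left(- \frac{45}{7}\right) \left(- \frac{1}{9788}\right) = \frac{45}{68516}$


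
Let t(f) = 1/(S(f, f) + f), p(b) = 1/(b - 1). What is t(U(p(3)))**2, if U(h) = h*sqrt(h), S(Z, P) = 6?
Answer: 16/(24 + sqrt(2))**2 ≈ 0.024772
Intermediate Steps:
p(b) = 1/(-1 + b)
U(h) = h**(3/2)
t(f) = 1/(6 + f)
t(U(p(3)))**2 = (1/(6 + (1/(-1 + 3))**(3/2)))**2 = (1/(6 + (1/2)**(3/2)))**2 = (1/(6 + sqrt(2)/4))**2 = (6 + sqrt(2)/4)**(-2)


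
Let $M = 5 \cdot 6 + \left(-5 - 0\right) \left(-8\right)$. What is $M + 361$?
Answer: $431$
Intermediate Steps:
$M = 70$ ($M = 30 + \left(-5 + 0\right) \left(-8\right) = 30 - -40 = 30 + 40 = 70$)
$M + 361 = 70 + 361 = 431$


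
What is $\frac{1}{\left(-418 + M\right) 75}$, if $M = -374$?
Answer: $- \frac{1}{59400} \approx -1.6835 \cdot 10^{-5}$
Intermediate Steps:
$\frac{1}{\left(-418 + M\right) 75} = \frac{1}{\left(-418 - 374\right) 75} = \frac{1}{\left(-792\right) 75} = \frac{1}{-59400} = - \frac{1}{59400}$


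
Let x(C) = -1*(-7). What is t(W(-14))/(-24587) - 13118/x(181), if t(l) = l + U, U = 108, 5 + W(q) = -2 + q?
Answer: -46076125/24587 ≈ -1874.0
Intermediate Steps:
W(q) = -7 + q (W(q) = -5 + (-2 + q) = -7 + q)
x(C) = 7
t(l) = 108 + l (t(l) = l + 108 = 108 + l)
t(W(-14))/(-24587) - 13118/x(181) = (108 + (-7 - 14))/(-24587) - 13118/7 = (108 - 21)*(-1/24587) - 13118*⅐ = 87*(-1/24587) - 1874 = -87/24587 - 1874 = -46076125/24587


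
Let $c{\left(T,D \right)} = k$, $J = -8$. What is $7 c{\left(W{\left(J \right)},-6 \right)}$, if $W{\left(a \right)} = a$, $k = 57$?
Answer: $399$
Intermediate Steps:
$c{\left(T,D \right)} = 57$
$7 c{\left(W{\left(J \right)},-6 \right)} = 7 \cdot 57 = 399$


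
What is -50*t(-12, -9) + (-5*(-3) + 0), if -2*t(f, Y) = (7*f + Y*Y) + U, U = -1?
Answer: -85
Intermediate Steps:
t(f, Y) = ½ - 7*f/2 - Y²/2 (t(f, Y) = -((7*f + Y*Y) - 1)/2 = -((7*f + Y²) - 1)/2 = -((Y² + 7*f) - 1)/2 = -(-1 + Y² + 7*f)/2 = ½ - 7*f/2 - Y²/2)
-50*t(-12, -9) + (-5*(-3) + 0) = -50*(½ - 7/2*(-12) - ½*(-9)²) + (-5*(-3) + 0) = -50*(½ + 42 - ½*81) + (15 + 0) = -50*(½ + 42 - 81/2) + 15 = -50*2 + 15 = -100 + 15 = -85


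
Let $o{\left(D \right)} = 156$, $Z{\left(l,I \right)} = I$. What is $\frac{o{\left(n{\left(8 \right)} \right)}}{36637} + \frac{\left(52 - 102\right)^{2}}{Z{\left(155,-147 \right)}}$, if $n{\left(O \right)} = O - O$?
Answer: $- \frac{91569568}{5385639} \approx -17.003$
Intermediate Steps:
$n{\left(O \right)} = 0$
$\frac{o{\left(n{\left(8 \right)} \right)}}{36637} + \frac{\left(52 - 102\right)^{2}}{Z{\left(155,-147 \right)}} = \frac{156}{36637} + \frac{\left(52 - 102\right)^{2}}{-147} = 156 \cdot \frac{1}{36637} + \left(-50\right)^{2} \left(- \frac{1}{147}\right) = \frac{156}{36637} + 2500 \left(- \frac{1}{147}\right) = \frac{156}{36637} - \frac{2500}{147} = - \frac{91569568}{5385639}$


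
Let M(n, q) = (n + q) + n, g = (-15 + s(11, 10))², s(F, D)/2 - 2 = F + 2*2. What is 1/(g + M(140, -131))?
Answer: 1/510 ≈ 0.0019608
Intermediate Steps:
s(F, D) = 12 + 2*F (s(F, D) = 4 + 2*(F + 2*2) = 4 + 2*(F + 4) = 4 + 2*(4 + F) = 4 + (8 + 2*F) = 12 + 2*F)
g = 361 (g = (-15 + (12 + 2*11))² = (-15 + (12 + 22))² = (-15 + 34)² = 19² = 361)
M(n, q) = q + 2*n
1/(g + M(140, -131)) = 1/(361 + (-131 + 2*140)) = 1/(361 + (-131 + 280)) = 1/(361 + 149) = 1/510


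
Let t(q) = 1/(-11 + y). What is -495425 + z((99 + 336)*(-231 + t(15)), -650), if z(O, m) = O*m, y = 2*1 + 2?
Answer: 454021525/7 ≈ 6.4860e+7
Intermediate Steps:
y = 4 (y = 2 + 2 = 4)
t(q) = -⅐ (t(q) = 1/(-11 + 4) = 1/(-7) = -⅐)
-495425 + z((99 + 336)*(-231 + t(15)), -650) = -495425 + ((99 + 336)*(-231 - ⅐))*(-650) = -495425 + (435*(-1618/7))*(-650) = -495425 - 703830/7*(-650) = -495425 + 457489500/7 = 454021525/7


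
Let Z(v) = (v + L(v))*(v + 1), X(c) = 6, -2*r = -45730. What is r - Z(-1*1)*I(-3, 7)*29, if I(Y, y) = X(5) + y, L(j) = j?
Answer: 22865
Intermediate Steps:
r = 22865 (r = -1/2*(-45730) = 22865)
I(Y, y) = 6 + y
Z(v) = 2*v*(1 + v) (Z(v) = (v + v)*(v + 1) = (2*v)*(1 + v) = 2*v*(1 + v))
r - Z(-1*1)*I(-3, 7)*29 = 22865 - (2*(-1*1)*(1 - 1*1))*(6 + 7)*29 = 22865 - (2*(-1)*(1 - 1))*13*29 = 22865 - (2*(-1)*0)*13*29 = 22865 - 0*13*29 = 22865 - 0*29 = 22865 - 1*0 = 22865 + 0 = 22865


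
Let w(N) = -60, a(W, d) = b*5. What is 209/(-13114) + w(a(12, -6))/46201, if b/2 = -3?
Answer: -10442849/605879914 ≈ -0.017236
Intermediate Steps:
b = -6 (b = 2*(-3) = -6)
a(W, d) = -30 (a(W, d) = -6*5 = -30)
209/(-13114) + w(a(12, -6))/46201 = 209/(-13114) - 60/46201 = 209*(-1/13114) - 60*1/46201 = -209/13114 - 60/46201 = -10442849/605879914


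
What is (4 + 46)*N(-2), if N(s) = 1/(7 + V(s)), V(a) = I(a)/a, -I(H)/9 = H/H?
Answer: 100/23 ≈ 4.3478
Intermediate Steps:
I(H) = -9 (I(H) = -9*H/H = -9*1 = -9)
V(a) = -9/a
N(s) = 1/(7 - 9/s)
(4 + 46)*N(-2) = (4 + 46)*(-2/(-9 + 7*(-2))) = 50*(-2/(-9 - 14)) = 50*(-2/(-23)) = 50*(-2*(-1/23)) = 50*(2/23) = 100/23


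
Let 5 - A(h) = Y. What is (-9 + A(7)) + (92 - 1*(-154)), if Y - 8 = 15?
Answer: 219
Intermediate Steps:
Y = 23 (Y = 8 + 15 = 23)
A(h) = -18 (A(h) = 5 - 1*23 = 5 - 23 = -18)
(-9 + A(7)) + (92 - 1*(-154)) = (-9 - 18) + (92 - 1*(-154)) = -27 + (92 + 154) = -27 + 246 = 219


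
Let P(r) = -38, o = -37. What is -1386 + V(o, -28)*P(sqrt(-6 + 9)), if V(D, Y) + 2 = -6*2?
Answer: -854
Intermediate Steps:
V(D, Y) = -14 (V(D, Y) = -2 - 6*2 = -2 - 12 = -14)
-1386 + V(o, -28)*P(sqrt(-6 + 9)) = -1386 - 14*(-38) = -1386 + 532 = -854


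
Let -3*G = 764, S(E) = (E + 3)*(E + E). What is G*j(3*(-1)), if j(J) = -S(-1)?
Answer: -3056/3 ≈ -1018.7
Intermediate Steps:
S(E) = 2*E*(3 + E) (S(E) = (3 + E)*(2*E) = 2*E*(3 + E))
j(J) = 4 (j(J) = -2*(-1)*(3 - 1) = -2*(-1)*2 = -1*(-4) = 4)
G = -764/3 (G = -⅓*764 = -764/3 ≈ -254.67)
G*j(3*(-1)) = -764/3*4 = -3056/3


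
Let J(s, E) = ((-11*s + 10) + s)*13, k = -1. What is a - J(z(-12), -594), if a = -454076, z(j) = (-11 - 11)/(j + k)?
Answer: -453986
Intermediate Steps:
z(j) = -22/(-1 + j) (z(j) = (-11 - 11)/(j - 1) = -22/(-1 + j))
J(s, E) = 130 - 130*s (J(s, E) = ((10 - 11*s) + s)*13 = (10 - 10*s)*13 = 130 - 130*s)
a - J(z(-12), -594) = -454076 - (130 - (-2860)/(-1 - 12)) = -454076 - (130 - (-2860)/(-13)) = -454076 - (130 - (-2860)*(-1)/13) = -454076 - (130 - 130*22/13) = -454076 - (130 - 220) = -454076 - 1*(-90) = -454076 + 90 = -453986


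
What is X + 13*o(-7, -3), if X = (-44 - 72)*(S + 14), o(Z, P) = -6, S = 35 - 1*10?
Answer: -4602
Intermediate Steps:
S = 25 (S = 35 - 10 = 25)
X = -4524 (X = (-44 - 72)*(25 + 14) = -116*39 = -4524)
X + 13*o(-7, -3) = -4524 + 13*(-6) = -4524 - 78 = -4602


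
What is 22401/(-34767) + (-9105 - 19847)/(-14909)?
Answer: 74733075/57593467 ≈ 1.2976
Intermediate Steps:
22401/(-34767) + (-9105 - 19847)/(-14909) = 22401*(-1/34767) - 28952*(-1/14909) = -2489/3863 + 28952/14909 = 74733075/57593467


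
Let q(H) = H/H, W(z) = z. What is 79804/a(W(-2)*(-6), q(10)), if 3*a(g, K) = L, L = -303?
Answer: -79804/101 ≈ -790.14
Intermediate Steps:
q(H) = 1
a(g, K) = -101 (a(g, K) = (⅓)*(-303) = -101)
79804/a(W(-2)*(-6), q(10)) = 79804/(-101) = 79804*(-1/101) = -79804/101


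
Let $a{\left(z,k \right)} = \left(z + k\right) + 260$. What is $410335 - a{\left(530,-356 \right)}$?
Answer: $409901$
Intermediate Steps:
$a{\left(z,k \right)} = 260 + k + z$ ($a{\left(z,k \right)} = \left(k + z\right) + 260 = 260 + k + z$)
$410335 - a{\left(530,-356 \right)} = 410335 - \left(260 - 356 + 530\right) = 410335 - 434 = 409901$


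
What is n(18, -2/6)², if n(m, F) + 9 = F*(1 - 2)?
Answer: 676/9 ≈ 75.111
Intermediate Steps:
n(m, F) = -9 - F (n(m, F) = -9 + F*(1 - 2) = -9 + F*(-1) = -9 - F)
n(18, -2/6)² = (-9 - (-2)/6)² = (-9 - 1*(-⅓))² = (-9 + ⅓)² = (-26/3)² = 676/9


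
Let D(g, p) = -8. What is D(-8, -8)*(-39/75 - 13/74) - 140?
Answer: -124352/925 ≈ -134.43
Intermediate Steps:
D(-8, -8)*(-39/75 - 13/74) - 140 = -8*(-39/75 - 13/74) - 140 = -8*(-39*1/75 - 13*1/74) - 140 = -8*(-13/25 - 13/74) - 140 = -8*(-1287/1850) - 140 = 5148/925 - 140 = -124352/925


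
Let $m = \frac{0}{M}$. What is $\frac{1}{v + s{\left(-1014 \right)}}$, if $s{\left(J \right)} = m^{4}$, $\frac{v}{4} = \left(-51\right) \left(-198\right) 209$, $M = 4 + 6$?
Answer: $\frac{1}{8441928} \approx 1.1846 \cdot 10^{-7}$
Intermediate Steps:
$M = 10$
$m = 0$ ($m = \frac{0}{10} = 0 \cdot \frac{1}{10} = 0$)
$v = 8441928$ ($v = 4 \left(-51\right) \left(-198\right) 209 = 4 \cdot 10098 \cdot 209 = 4 \cdot 2110482 = 8441928$)
$s{\left(J \right)} = 0$ ($s{\left(J \right)} = 0^{4} = 0$)
$\frac{1}{v + s{\left(-1014 \right)}} = \frac{1}{8441928 + 0} = \frac{1}{8441928}$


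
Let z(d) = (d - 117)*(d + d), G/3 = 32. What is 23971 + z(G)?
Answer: 19939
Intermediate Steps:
G = 96 (G = 3*32 = 96)
z(d) = 2*d*(-117 + d) (z(d) = (-117 + d)*(2*d) = 2*d*(-117 + d))
23971 + z(G) = 23971 + 2*96*(-117 + 96) = 23971 + 2*96*(-21) = 23971 - 4032 = 19939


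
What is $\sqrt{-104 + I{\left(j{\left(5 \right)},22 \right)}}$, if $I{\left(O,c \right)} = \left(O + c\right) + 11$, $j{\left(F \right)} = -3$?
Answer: $i \sqrt{74} \approx 8.6023 i$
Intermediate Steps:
$I{\left(O,c \right)} = 11 + O + c$
$\sqrt{-104 + I{\left(j{\left(5 \right)},22 \right)}} = \sqrt{-104 + \left(11 - 3 + 22\right)} = \sqrt{-104 + 30} = \sqrt{-74} = i \sqrt{74}$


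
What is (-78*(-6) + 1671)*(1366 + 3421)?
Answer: 10239393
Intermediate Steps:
(-78*(-6) + 1671)*(1366 + 3421) = (468 + 1671)*4787 = 2139*4787 = 10239393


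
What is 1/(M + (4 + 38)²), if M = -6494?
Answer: -1/4730 ≈ -0.00021142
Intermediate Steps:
1/(M + (4 + 38)²) = 1/(-6494 + (4 + 38)²) = 1/(-6494 + 42²) = 1/(-6494 + 1764) = 1/(-4730) = -1/4730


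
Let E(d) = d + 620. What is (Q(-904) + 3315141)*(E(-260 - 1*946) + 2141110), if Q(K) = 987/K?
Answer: 1603726857323487/226 ≈ 7.0961e+12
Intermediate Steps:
E(d) = 620 + d
(Q(-904) + 3315141)*(E(-260 - 1*946) + 2141110) = (987/(-904) + 3315141)*((620 + (-260 - 1*946)) + 2141110) = (987*(-1/904) + 3315141)*((620 + (-260 - 946)) + 2141110) = (-987/904 + 3315141)*((620 - 1206) + 2141110) = 2996886477*(-586 + 2141110)/904 = (2996886477/904)*2140524 = 1603726857323487/226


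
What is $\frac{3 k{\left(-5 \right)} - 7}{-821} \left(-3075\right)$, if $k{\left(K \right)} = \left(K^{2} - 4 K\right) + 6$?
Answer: $\frac{448950}{821} \approx 546.83$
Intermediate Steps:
$k{\left(K \right)} = 6 + K^{2} - 4 K$
$\frac{3 k{\left(-5 \right)} - 7}{-821} \left(-3075\right) = \frac{3 \left(6 + \left(-5\right)^{2} - -20\right) - 7}{-821} \left(-3075\right) = \left(3 \left(6 + 25 + 20\right) - 7\right) \left(- \frac{1}{821}\right) \left(-3075\right) = \left(3 \cdot 51 - 7\right) \left(- \frac{1}{821}\right) \left(-3075\right) = \left(153 - 7\right) \left(- \frac{1}{821}\right) \left(-3075\right) = 146 \left(- \frac{1}{821}\right) \left(-3075\right) = \left(- \frac{146}{821}\right) \left(-3075\right) = \frac{448950}{821}$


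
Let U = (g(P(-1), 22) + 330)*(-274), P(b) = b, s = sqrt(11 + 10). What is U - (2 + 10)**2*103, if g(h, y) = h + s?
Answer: -104978 - 274*sqrt(21) ≈ -1.0623e+5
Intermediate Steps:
s = sqrt(21) ≈ 4.5826
g(h, y) = h + sqrt(21)
U = -90146 - 274*sqrt(21) (U = ((-1 + sqrt(21)) + 330)*(-274) = (329 + sqrt(21))*(-274) = -90146 - 274*sqrt(21) ≈ -91402.)
U - (2 + 10)**2*103 = (-90146 - 274*sqrt(21)) - (2 + 10)**2*103 = (-90146 - 274*sqrt(21)) - 12**2*103 = (-90146 - 274*sqrt(21)) - 144*103 = (-90146 - 274*sqrt(21)) - 1*14832 = (-90146 - 274*sqrt(21)) - 14832 = -104978 - 274*sqrt(21)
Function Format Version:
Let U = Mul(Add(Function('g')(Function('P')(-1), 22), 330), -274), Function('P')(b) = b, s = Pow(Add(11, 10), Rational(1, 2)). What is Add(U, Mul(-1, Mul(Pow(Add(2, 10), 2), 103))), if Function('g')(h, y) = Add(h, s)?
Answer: Add(-104978, Mul(-274, Pow(21, Rational(1, 2)))) ≈ -1.0623e+5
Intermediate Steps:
s = Pow(21, Rational(1, 2)) ≈ 4.5826
Function('g')(h, y) = Add(h, Pow(21, Rational(1, 2)))
U = Add(-90146, Mul(-274, Pow(21, Rational(1, 2)))) (U = Mul(Add(Add(-1, Pow(21, Rational(1, 2))), 330), -274) = Mul(Add(329, Pow(21, Rational(1, 2))), -274) = Add(-90146, Mul(-274, Pow(21, Rational(1, 2)))) ≈ -91402.)
Add(U, Mul(-1, Mul(Pow(Add(2, 10), 2), 103))) = Add(Add(-90146, Mul(-274, Pow(21, Rational(1, 2)))), Mul(-1, Mul(Pow(Add(2, 10), 2), 103))) = Add(Add(-90146, Mul(-274, Pow(21, Rational(1, 2)))), Mul(-1, Mul(Pow(12, 2), 103))) = Add(Add(-90146, Mul(-274, Pow(21, Rational(1, 2)))), Mul(-1, Mul(144, 103))) = Add(Add(-90146, Mul(-274, Pow(21, Rational(1, 2)))), Mul(-1, 14832)) = Add(Add(-90146, Mul(-274, Pow(21, Rational(1, 2)))), -14832) = Add(-104978, Mul(-274, Pow(21, Rational(1, 2))))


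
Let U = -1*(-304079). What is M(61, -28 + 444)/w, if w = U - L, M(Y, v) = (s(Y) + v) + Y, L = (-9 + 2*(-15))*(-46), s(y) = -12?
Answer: 93/60457 ≈ 0.0015383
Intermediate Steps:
L = 1794 (L = (-9 - 30)*(-46) = -39*(-46) = 1794)
U = 304079
M(Y, v) = -12 + Y + v (M(Y, v) = (-12 + v) + Y = -12 + Y + v)
w = 302285 (w = 304079 - 1*1794 = 304079 - 1794 = 302285)
M(61, -28 + 444)/w = (-12 + 61 + (-28 + 444))/302285 = (-12 + 61 + 416)*(1/302285) = 465*(1/302285) = 93/60457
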